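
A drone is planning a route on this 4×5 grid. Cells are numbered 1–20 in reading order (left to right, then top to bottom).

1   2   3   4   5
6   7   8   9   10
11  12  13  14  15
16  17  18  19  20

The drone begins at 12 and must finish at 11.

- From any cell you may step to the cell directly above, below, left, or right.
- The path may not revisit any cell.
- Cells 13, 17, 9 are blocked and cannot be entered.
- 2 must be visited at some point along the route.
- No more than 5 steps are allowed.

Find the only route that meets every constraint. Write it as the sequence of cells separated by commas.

12, 7, 2, 1, 6, 11

The 5-move cap with required stops at 2 leaves no slack for detours.
Route from 12: 2× up (reaching 2), left to 1, 2× down (reaching 11) — 5 moves in all.
Check: all required cells visited; 5 ≤ 5 moves.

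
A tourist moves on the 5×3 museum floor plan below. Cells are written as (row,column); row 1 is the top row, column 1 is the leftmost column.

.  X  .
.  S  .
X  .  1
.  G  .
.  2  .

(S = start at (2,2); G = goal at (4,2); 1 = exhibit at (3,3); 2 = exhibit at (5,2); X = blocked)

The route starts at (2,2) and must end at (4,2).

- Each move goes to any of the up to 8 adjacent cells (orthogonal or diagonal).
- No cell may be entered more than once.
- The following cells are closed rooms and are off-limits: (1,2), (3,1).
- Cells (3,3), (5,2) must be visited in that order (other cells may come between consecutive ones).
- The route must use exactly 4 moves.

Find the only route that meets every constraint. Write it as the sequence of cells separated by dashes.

The waypoints must appear in the order (3,3), (5,2), with no cell reused.
Route from (2,2): down-right to (3,3), down to (4,3), down-left to (5,2), up to (4,2) — 4 moves in all.
Check: order respected (1 at step 1, 2 at step 3); 4 moves as required.

(2,2) - (3,3) - (4,3) - (5,2) - (4,2)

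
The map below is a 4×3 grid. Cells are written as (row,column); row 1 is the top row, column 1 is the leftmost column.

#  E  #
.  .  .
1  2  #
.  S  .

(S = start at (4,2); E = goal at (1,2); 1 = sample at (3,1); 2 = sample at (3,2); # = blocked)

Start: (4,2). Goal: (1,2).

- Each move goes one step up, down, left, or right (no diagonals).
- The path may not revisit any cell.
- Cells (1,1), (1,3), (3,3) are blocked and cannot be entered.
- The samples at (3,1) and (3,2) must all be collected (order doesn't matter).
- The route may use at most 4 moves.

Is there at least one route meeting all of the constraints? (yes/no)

no

Even ignoring the no-revisit rule, getting from (4,2) to (1,2), taking the cheapest ordering (4,2) → (3,1) → (3,2) → (1,2) needs at least 2 + 1 + 2 = 5 moves (Manhattan distance per leg), which exceeds the 4-move limit.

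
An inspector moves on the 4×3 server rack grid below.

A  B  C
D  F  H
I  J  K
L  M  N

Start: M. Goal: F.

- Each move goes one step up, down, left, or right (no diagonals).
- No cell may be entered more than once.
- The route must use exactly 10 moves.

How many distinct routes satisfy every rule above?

4

Need simple routes of exactly 10 moves from M to F (Manhattan distance 2, so 4 moves are spent on a detour and 4 undoing it).
Enumerating: M L I D A B C H K J F | M L I J K H C B A D F | M N K H C B A D I J F | M N K J I D A B C H F.
That gives 4 routes.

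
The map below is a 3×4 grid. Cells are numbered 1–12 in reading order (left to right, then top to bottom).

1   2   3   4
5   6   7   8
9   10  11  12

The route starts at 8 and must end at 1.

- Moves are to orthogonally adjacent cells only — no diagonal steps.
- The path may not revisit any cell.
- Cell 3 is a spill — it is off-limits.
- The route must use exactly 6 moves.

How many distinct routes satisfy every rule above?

Need simple routes of exactly 6 moves from 8 to 1 (Manhattan distance 4, so 1 moves are spent on a detour and 1 undoing it).
Branch systematically from the start, pruning whenever the remaining move budget drops below the Manhattan distance to 1 or differs from it in parity. Grouping the completions by first move — via 12: 5; via 7: 4 (no valid completion starts via 4) — and summing: 5 + 4 = 9.
That gives 9 routes.

9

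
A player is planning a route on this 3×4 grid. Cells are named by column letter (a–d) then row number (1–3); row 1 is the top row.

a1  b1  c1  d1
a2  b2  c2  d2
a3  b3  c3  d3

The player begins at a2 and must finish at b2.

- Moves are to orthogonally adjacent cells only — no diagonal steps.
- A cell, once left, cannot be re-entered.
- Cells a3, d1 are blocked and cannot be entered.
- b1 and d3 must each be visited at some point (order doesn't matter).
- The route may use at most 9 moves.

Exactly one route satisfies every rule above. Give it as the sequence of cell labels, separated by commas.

a2, a1, b1, c1, c2, d2, d3, c3, b3, b2

Any route must reach b1 and d3 and still end at b2 within 9 moves, so the order of the required stops is forced.
Route from a2: up to a1, 2× right (reaching c1), down to c2, right to d2, down to d3, 2× left (reaching b3), up to b2 — 9 moves in all.
Check: all required cells visited; 9 ≤ 9 moves.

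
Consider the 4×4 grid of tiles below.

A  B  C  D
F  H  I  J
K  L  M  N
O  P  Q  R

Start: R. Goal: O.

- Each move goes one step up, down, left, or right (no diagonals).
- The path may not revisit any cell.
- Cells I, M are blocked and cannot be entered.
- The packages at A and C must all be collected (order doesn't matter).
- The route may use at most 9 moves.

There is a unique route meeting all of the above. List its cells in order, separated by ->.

R -> N -> J -> D -> C -> B -> A -> F -> K -> O

Any route must reach A and C and still end at O within 9 moves, so the order of the required stops is forced.
Route from R: 3× up (reaching D), 3× left (reaching A), 3× down (reaching O) — 9 moves in all.
Check: all required cells visited; 9 ≤ 9 moves.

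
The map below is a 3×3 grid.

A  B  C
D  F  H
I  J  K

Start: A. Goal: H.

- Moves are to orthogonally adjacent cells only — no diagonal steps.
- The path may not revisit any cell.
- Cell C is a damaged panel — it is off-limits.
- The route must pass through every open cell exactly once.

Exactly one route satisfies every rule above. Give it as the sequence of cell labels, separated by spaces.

A B F D I J K H

Need to visit all 8 open cells exactly once, starting at A and ending at H.
Cell B has only two open neighbours (F and A), so the path must pass straight through it: one of those is the cell it's entered from and the other is where it exits.
Route from A: right to B, down to F, left to D, down to I, 2× right (reaching K), up to H — 7 moves in all.
Check: all 8 open cells covered.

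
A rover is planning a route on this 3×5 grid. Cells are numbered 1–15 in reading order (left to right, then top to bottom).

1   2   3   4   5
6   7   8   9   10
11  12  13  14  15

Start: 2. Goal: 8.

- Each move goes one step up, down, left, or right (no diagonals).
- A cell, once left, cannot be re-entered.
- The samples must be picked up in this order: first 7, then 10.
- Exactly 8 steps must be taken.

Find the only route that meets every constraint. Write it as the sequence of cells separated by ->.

2 -> 7 -> 12 -> 13 -> 14 -> 15 -> 10 -> 9 -> 8

The waypoints must appear in the order 7, 10, with no cell reused.
Route from 2: 2× down (reaching 12), 3× right (reaching 15), up to 10, 2× left (reaching 8) — 8 moves in all.
Check: order respected (7 at step 1, 10 at step 6); 8 moves as required.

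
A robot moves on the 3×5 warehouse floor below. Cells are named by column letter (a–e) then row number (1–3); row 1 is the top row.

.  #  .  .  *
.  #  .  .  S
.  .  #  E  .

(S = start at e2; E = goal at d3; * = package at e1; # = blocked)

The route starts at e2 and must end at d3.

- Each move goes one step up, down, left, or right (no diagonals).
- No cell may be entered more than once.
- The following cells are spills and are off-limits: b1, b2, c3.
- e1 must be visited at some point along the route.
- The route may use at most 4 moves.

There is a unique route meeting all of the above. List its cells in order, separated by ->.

e2 -> e1 -> d1 -> d2 -> d3

The budget equals the shortest possible length, so every move has to be on a shortest route through the required cells.
Route from e2: up to e1, left to d1, 2× down (reaching d3) — 4 moves in all.
Check: all required cells visited; 4 ≤ 4 moves.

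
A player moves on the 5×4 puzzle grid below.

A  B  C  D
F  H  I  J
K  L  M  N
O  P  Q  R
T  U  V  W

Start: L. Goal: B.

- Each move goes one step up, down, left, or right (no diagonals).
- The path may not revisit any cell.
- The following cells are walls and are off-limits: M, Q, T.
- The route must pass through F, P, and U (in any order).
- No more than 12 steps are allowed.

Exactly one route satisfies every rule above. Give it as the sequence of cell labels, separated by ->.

The budget equals the shortest possible length, so every move has to be on a shortest route through the required cells.
Route from L: down 2 to U, right 2 to W, up 3 to J, left 3 to F, up 1 to A, right 1 to B — 12 moves in all.
Check: all required cells visited; 12 ≤ 12 moves.

L -> P -> U -> V -> W -> R -> N -> J -> I -> H -> F -> A -> B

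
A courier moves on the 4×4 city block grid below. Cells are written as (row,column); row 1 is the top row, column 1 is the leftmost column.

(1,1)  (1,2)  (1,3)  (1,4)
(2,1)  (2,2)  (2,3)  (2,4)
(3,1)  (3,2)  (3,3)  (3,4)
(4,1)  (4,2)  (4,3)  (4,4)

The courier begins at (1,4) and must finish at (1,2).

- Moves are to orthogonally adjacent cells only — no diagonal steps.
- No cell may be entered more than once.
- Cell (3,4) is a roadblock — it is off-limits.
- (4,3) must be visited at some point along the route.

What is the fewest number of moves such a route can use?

8

Any route passes through (4,3) somewhere between (1,4) and (1,2). Summing Manhattan distances along the two legs ((1,4) → (4,3) → (1,2)) gives a lower bound of 4 + 4 = 8 moves.
A route of 8 moves achieves this: (1,4) → (2,4) → (2,3) → (3,3) → (4,3) → (4,2) → (3,2) → (2,2) → (1,2).
Since 8 matches the lower bound, it is optimal.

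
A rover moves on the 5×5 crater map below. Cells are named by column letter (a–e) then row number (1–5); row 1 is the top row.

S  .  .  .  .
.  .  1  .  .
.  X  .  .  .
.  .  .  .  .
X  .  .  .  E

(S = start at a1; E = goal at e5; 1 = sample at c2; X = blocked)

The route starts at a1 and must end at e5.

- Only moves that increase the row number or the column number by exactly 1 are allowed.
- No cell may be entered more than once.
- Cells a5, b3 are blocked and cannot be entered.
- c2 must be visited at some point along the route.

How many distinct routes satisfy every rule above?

A right/down-only route from a1 to e5 makes exactly 4 down-moves and 4 right-moves in some order.
With no other constraints that would be C(8,4) = 70 routes.
Split at c2 and multiply the segment counts (each segment already excludes blocked cells): a1→c2: 3; c2→e5: 10; product = 30.
That gives 30 routes.

30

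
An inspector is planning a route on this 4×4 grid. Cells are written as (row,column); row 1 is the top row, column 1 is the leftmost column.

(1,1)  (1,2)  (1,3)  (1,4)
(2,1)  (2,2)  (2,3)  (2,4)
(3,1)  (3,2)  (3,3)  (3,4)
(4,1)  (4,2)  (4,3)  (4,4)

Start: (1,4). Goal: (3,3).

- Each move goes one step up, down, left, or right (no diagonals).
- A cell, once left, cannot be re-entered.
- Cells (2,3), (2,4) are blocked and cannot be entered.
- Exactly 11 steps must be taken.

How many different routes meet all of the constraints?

7

Need simple routes of exactly 11 moves from (1,4) to (3,3) (Manhattan distance 3, so 4 moves are spent on a detour and 4 undoing it).
Enumerating: (1,4) (1,3) (1,2) (2,2) (3,2) (3,1) (4,1) (4,2) (4,3) (4,4) (3,4) (3,3) | (1,4) (1,3) (1,2) (2,2) (2,1) (3,1) (4,1) (4,2) (4,3) (4,4) (3,4) (3,3) | (1,4) (1,3) (1,2) (2,2) (2,1) (3,1) (3,2) (4,2) (4,3) (4,4) (3,4) (3,3) | (1,4) (1,3) (1,2) (1,1) (2,1) (3,1) (4,1) (4,2) (4,3) (4,4) (3,4) (3,3) | (1,4) (1,3) (1,2) (1,1) (2,1) (3,1) (3,2) (4,2) (4,3) (4,4) (3,4) (3,3) | (1,4) (1,3) (1,2) (1,1) (2,1) (2,2) (3,2) (4,2) (4,3) (4,4) (3,4) (3,3) | (1,4) (1,3) (1,2) (1,1) (2,1) (2,2) (3,2) (3,1) (4,1) (4,2) (4,3) (3,3).
That gives 7 routes.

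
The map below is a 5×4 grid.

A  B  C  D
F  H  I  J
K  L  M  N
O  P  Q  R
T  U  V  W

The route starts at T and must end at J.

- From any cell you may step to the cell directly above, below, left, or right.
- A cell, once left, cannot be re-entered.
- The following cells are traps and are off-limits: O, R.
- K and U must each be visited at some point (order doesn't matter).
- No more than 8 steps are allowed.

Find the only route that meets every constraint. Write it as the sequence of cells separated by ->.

The budget equals the shortest possible length, so every move has to be on a shortest route through the required cells.
Route from T: right 1 to U, up 2 to L, left 1 to K, up 1 to F, right 3 to J — 8 moves in all.
Check: all required cells visited; 8 ≤ 8 moves.

T -> U -> P -> L -> K -> F -> H -> I -> J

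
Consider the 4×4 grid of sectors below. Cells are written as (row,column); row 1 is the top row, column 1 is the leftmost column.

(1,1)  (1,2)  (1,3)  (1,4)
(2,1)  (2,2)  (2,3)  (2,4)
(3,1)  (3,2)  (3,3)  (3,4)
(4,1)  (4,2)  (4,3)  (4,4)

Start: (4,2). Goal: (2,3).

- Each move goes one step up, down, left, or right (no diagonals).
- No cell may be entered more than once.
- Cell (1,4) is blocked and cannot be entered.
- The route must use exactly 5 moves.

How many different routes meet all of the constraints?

10

Need simple routes of exactly 5 moves from (4,2) to (2,3) (Manhattan distance 3, so 1 moves are spent on a detour and 1 undoing it).
Branch systematically from the start, pruning whenever the remaining move budget drops below the Manhattan distance to (2,3) or differs from it in parity. Grouping the completions by first move — via (3,2): 3; via (4,1): 3; via (4,3): 4 — and summing: 3 + 3 + 4 = 10.
That gives 10 routes.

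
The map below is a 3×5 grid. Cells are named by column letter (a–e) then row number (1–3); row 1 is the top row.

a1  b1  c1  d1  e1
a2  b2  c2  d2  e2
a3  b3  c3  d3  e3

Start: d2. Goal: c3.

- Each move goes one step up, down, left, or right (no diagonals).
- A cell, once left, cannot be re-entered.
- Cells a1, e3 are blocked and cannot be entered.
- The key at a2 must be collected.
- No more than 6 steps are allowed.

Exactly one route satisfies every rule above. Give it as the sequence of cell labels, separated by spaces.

The 6-move cap with required stops at a2 leaves no slack for detours.
Route from d2: 3× left (reaching a2), down to a3, 2× right (reaching c3) — 6 moves in all.
Check: all required cells visited; 6 ≤ 6 moves.

d2 c2 b2 a2 a3 b3 c3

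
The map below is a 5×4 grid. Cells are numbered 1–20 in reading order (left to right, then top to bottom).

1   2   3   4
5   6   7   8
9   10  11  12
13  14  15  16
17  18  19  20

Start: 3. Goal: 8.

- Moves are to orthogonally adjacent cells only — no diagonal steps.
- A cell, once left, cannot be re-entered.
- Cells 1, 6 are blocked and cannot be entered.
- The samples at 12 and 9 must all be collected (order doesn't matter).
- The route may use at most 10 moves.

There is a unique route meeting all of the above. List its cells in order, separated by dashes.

3 - 7 - 11 - 10 - 9 - 13 - 14 - 15 - 16 - 12 - 8

The 10-move cap with required stops at 12, 9 leaves no slack for detours.
Route from 3: down 2 to 11, left 2 to 9, down 1 to 13, right 3 to 16, up 2 to 8 — 10 moves in all.
Check: all required cells visited; 10 ≤ 10 moves.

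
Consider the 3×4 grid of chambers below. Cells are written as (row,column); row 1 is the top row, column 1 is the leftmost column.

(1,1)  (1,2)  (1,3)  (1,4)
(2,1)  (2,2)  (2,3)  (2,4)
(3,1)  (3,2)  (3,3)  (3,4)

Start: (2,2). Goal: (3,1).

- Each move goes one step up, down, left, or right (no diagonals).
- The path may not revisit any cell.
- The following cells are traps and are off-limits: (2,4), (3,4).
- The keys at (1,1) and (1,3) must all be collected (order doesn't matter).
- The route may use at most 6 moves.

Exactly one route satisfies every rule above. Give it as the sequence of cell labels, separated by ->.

(2,2) -> (2,3) -> (1,3) -> (1,2) -> (1,1) -> (2,1) -> (3,1)

Any route must reach (1,1) and (1,3) and still end at (3,1) within 6 moves, so the order of the required stops is forced.
Route from (2,2): right to (2,3), up to (1,3), 2× left (reaching (1,1)), 2× down (reaching (3,1)) — 6 moves in all.
Check: all required cells visited; 6 ≤ 6 moves.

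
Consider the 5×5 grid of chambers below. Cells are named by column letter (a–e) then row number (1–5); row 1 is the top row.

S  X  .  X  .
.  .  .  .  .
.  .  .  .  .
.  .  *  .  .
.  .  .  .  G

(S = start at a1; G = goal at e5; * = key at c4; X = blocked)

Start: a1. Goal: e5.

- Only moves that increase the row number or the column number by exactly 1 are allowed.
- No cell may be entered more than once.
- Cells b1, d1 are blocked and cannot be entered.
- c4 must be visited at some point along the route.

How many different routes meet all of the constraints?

18

A right/down-only route from a1 to e5 makes exactly 4 down-moves and 4 right-moves in some order.
With no other constraints that would be C(8,4) = 70 routes.
Split at c4 and multiply the segment counts (each segment already excludes blocked cells): a1→c4: 6; c4→e5: 3; product = 18.
That gives 18 routes.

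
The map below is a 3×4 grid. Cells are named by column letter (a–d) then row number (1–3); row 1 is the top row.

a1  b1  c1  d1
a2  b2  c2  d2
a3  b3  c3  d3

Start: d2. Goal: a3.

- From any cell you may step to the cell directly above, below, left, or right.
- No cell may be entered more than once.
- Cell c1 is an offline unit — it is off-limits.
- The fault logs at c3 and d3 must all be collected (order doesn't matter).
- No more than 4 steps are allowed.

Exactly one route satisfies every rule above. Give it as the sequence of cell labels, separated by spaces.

Any route must reach c3 and d3 and still end at a3 within 4 moves, so the order of the required stops is forced.
Route from d2: down 1 to d3, left 3 to a3 — 4 moves in all.
Check: all required cells visited; 4 ≤ 4 moves.

d2 d3 c3 b3 a3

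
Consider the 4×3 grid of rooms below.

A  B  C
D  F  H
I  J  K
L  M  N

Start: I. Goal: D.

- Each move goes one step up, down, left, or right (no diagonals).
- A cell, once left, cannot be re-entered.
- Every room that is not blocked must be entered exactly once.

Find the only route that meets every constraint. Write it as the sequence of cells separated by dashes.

I - L - M - N - K - J - F - H - C - B - A - D

Need to visit all 12 open cells exactly once, starting at I and ending at D.
Cell L has only two open neighbours (I and M), so the path must pass straight through it: one of those is the cell it's entered from and the other is where it exits.
Route from I: down to L, 2× right (reaching N), up to K, left to J, up to F, right to H, up to C, 2× left (reaching A), down to D — 11 moves in all.
Check: all 12 open cells covered.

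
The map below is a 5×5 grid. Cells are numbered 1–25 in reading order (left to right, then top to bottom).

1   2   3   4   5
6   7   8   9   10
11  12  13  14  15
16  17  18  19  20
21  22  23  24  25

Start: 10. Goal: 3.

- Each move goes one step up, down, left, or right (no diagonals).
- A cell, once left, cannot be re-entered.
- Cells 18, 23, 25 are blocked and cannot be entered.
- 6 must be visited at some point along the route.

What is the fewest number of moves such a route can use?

Any route passes through 6 somewhere between 10 and 3. Summing Manhattan distances along the two legs (10 → 6 → 3) gives a lower bound of 4 + 3 = 7 moves.
A route of 7 moves achieves this: 10 → 9 → 8 → 7 → 6 → 1 → 2 → 3.
Since 7 matches the lower bound, it is optimal.

7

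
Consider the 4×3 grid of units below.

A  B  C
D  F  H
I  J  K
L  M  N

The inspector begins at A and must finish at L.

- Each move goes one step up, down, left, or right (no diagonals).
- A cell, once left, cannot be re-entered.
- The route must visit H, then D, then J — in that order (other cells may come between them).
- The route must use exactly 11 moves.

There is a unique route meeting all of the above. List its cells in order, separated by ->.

A -> B -> C -> H -> F -> D -> I -> J -> K -> N -> M -> L

The waypoints must appear in the order H, D, J, with no cell reused.
Route from A: right 2 to C, down 1 to H, left 2 to D, down 1 to I, right 2 to K, down 1 to N, left 2 to L — 11 moves in all.
Check: order respected (H at step 3, D at step 5, J at step 7); 11 moves as required.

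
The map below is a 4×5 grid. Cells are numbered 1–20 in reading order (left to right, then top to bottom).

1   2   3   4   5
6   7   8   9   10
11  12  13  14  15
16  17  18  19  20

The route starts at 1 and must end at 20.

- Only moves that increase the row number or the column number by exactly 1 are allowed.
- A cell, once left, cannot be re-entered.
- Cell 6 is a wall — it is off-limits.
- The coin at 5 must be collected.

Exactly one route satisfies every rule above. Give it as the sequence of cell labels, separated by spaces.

Moves only go right or down, so the column and row indices never decrease.
Route from 1: 4× right (reaching 5), 3× down (reaching 20) — 7 moves in all.
Check: all required cells visited.

1 2 3 4 5 10 15 20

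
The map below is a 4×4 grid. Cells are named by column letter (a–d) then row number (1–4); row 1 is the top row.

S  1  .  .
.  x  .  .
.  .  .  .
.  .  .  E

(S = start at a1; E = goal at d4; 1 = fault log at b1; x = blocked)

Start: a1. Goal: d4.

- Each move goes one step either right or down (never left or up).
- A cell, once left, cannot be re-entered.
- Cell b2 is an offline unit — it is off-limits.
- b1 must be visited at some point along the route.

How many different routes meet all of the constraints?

A right/down-only route from a1 to d4 makes exactly 3 down-moves and 3 right-moves in some order.
With no other constraints that would be C(6,3) = 20 routes.
Split at b1 and multiply the segment counts (each segment already excludes blocked cells): a1→b1: 1; b1→d4: 4; product = 4.
That gives 4 routes.

4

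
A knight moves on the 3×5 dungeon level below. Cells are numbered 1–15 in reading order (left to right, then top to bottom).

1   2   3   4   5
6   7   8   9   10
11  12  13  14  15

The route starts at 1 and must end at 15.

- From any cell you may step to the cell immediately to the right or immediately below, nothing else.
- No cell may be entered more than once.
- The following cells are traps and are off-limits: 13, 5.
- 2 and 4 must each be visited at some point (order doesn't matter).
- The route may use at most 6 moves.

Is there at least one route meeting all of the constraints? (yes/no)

One route that works: 1 → 2 → 3 → 4 → 9 → 14 → 15.

yes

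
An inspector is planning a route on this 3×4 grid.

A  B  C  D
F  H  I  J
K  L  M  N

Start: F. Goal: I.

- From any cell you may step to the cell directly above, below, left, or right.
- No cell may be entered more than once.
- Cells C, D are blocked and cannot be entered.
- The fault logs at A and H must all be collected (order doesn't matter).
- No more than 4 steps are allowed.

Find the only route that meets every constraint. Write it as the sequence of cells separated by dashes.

F - A - B - H - I

Any route must reach A and H and still end at I within 4 moves, so the order of the required stops is forced.
Route from F: up 1 to A, right 1 to B, down 1 to H, right 1 to I — 4 moves in all.
Check: all required cells visited; 4 ≤ 4 moves.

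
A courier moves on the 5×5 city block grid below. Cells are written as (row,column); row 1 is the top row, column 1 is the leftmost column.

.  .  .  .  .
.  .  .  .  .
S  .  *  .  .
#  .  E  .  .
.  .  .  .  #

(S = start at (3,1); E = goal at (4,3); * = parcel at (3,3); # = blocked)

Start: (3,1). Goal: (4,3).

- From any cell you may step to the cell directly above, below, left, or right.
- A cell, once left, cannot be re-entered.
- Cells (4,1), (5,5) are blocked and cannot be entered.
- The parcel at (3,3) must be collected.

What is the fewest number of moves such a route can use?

3

Any route passes through (3,3) somewhere between (3,1) and (4,3). Summing Manhattan distances along the two legs ((3,1) → (3,3) → (4,3)) gives a lower bound of 2 + 1 = 3 moves.
A route of 3 moves achieves this: (3,1) → (3,2) → (3,3) → (4,3).
Since 3 matches the lower bound, it is optimal.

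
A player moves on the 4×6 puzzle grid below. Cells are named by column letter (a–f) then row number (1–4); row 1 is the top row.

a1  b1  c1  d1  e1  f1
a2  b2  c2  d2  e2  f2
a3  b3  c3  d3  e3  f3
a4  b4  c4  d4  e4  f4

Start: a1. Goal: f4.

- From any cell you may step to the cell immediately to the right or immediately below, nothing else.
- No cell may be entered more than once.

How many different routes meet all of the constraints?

A right/down-only route from a1 to f4 makes exactly 3 down-moves and 5 right-moves in some order.
With no other constraints that would be C(8,3) = 56 routes.
That gives 56 routes.

56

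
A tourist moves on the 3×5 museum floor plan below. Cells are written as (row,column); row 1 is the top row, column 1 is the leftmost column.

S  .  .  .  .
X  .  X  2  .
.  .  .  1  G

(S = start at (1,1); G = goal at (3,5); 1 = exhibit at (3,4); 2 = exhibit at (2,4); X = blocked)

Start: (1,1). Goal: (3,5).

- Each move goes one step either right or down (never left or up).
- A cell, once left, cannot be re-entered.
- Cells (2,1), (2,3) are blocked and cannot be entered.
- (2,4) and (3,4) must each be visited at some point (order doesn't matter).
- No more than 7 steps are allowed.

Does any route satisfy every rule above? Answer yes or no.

yes

One route that works: (1,1) → (1,2) → (1,3) → (1,4) → (2,4) → (3,4) → (3,5).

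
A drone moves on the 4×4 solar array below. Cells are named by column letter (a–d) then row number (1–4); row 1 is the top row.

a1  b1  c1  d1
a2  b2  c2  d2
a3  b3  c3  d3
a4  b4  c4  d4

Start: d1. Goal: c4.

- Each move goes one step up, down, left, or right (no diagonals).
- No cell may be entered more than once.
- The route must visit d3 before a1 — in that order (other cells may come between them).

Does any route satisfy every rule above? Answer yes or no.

yes

One route that works: d1 → d2 → d3 → c3 → c2 → c1 → b1 → a1 → a2 → a3 → a4 → b4 → c4.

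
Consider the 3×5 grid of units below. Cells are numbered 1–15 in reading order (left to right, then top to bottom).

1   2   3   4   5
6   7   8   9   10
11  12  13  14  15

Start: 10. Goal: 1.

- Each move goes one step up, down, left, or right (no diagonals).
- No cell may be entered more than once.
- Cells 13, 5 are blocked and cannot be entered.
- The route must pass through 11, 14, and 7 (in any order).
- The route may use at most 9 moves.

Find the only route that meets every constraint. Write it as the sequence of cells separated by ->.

10 -> 15 -> 14 -> 9 -> 8 -> 7 -> 12 -> 11 -> 6 -> 1

The 9-move cap with required stops at 11, 14, 7 leaves no slack for detours.
Route from 10: down 1 to 15, left 1 to 14, up 1 to 9, left 2 to 7, down 1 to 12, left 1 to 11, up 2 to 1 — 9 moves in all.
Check: all required cells visited; 9 ≤ 9 moves.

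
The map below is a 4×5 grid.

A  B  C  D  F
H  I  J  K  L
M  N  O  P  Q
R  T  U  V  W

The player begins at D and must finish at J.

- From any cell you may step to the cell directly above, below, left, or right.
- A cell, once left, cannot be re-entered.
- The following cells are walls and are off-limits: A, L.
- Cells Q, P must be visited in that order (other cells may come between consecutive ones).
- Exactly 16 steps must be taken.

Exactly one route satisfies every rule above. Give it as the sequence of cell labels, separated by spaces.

D C B I H M R T N O U V W Q P K J

The waypoints must appear in the order Q, P, with no cell reused.
Route from D: 2× left (reaching B), down to I, left to H, 2× down (reaching R), right to T, up to N, right to O, down to U, 2× right (reaching W), up to Q, left to P, up to K, left to J — 16 moves in all.
Check: order respected (Q at step 13, P at step 14); 16 moves as required.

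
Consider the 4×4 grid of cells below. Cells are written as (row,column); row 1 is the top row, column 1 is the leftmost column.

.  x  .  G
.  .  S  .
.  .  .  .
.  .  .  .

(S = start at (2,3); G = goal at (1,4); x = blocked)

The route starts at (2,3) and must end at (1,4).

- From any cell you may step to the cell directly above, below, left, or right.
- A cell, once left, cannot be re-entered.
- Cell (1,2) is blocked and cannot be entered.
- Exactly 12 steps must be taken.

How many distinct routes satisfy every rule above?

Need simple routes of exactly 12 moves from (2,3) to (1,4) (Manhattan distance 2, so 5 moves are spent on a detour and 5 undoing it).
Enumerating: (2,3) (3,3) (3,2) (2,2) (2,1) (3,1) (4,1) (4,2) (4,3) (4,4) (3,4) (2,4) (1,4) | (2,3) (2,2) (2,1) (3,1) (4,1) (4,2) (3,2) (3,3) (4,3) (4,4) (3,4) (2,4) (1,4).
That gives 2 routes.

2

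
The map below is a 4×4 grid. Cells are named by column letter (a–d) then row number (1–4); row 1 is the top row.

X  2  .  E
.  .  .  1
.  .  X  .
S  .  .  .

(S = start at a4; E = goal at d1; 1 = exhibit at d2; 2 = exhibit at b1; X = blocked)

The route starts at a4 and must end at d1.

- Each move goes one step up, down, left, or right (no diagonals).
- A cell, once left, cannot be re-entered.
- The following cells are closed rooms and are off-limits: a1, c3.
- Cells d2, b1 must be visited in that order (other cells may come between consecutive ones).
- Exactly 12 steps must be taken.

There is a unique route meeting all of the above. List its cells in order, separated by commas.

The waypoints must appear in the order d2, b1, with no cell reused.
Route from a4: up to a3, right to b3, down to b4, 2× right (reaching d4), 2× up (reaching d2), 2× left (reaching b2), up to b1, 2× right (reaching d1) — 12 moves in all.
Check: order respected (1 at step 7, 2 at step 10); 12 moves as required.

a4, a3, b3, b4, c4, d4, d3, d2, c2, b2, b1, c1, d1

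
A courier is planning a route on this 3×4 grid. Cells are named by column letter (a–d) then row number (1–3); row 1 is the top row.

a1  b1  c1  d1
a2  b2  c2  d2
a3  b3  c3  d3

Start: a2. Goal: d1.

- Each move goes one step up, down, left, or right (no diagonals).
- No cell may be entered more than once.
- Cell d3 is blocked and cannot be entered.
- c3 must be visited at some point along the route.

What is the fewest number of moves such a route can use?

Any route passes through c3 somewhere between a2 and d1. Summing Manhattan distances along the two legs (a2 → c3 → d1) gives a lower bound of 3 + 3 = 6 moves.
A route of 6 moves achieves this: a2 → a3 → b3 → c3 → c2 → c1 → d1.
Since 6 matches the lower bound, it is optimal.

6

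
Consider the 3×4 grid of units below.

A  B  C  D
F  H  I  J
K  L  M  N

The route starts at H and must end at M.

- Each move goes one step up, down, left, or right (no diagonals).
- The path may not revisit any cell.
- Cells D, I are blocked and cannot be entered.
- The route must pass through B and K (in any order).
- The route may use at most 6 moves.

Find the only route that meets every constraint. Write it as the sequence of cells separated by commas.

H, B, A, F, K, L, M

The 6-move cap with required stops at B, K leaves no slack for detours.
Route from H: up to B, left to A, 2× down (reaching K), 2× right (reaching M) — 6 moves in all.
Check: all required cells visited; 6 ≤ 6 moves.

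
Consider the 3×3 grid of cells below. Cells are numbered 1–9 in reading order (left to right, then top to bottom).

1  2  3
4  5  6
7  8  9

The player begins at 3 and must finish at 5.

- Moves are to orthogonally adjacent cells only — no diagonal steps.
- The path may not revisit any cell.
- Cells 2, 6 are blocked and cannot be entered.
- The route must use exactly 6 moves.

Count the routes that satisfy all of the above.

Need simple routes of exactly 6 moves from 3 to 5 (Manhattan distance 2, so 2 moves are spent on a detour and 2 undoing it).
No route satisfies every constraint, so the count is 0.

0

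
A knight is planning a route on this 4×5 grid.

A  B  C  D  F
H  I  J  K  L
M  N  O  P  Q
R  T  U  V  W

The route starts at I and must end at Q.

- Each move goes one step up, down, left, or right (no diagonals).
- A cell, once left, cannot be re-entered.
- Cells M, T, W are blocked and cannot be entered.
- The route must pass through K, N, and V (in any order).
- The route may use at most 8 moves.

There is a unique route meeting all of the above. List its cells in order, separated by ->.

The 8-move cap with required stops at K, N, V leaves no slack for detours.
Route from I: down to N, right to O, down to U, right to V, 2× up (reaching K), right to L, down to Q — 8 moves in all.
Check: all required cells visited; 8 ≤ 8 moves.

I -> N -> O -> U -> V -> P -> K -> L -> Q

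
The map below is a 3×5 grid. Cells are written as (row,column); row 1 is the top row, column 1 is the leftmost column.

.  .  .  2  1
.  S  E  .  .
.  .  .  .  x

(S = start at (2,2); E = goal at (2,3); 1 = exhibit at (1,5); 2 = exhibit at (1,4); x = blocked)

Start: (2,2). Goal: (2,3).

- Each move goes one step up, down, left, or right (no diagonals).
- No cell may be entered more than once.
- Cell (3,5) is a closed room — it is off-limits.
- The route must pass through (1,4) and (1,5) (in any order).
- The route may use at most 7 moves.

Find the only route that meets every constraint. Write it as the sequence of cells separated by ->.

The budget equals the shortest possible length, so every move has to be on a shortest route through the required cells.
Route from (2,2): up to (1,2), 3× right (reaching (1,5)), down to (2,5), 2× left (reaching (2,3)) — 7 moves in all.
Check: all required cells visited; 7 ≤ 7 moves.

(2,2) -> (1,2) -> (1,3) -> (1,4) -> (1,5) -> (2,5) -> (2,4) -> (2,3)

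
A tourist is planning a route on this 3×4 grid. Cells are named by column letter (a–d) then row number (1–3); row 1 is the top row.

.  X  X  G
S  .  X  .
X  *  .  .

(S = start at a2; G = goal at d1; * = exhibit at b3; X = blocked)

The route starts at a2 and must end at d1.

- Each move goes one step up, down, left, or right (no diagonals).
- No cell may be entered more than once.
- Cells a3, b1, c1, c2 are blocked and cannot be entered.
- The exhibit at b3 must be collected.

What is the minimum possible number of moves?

6

Any route passes through b3 somewhere between a2 and d1. Summing Manhattan distances along the two legs (a2 → b3 → d1) gives a lower bound of 2 + 4 = 6 moves.
A route of 6 moves achieves this: a2 → b2 → b3 → c3 → d3 → d2 → d1.
Since 6 matches the lower bound, it is optimal.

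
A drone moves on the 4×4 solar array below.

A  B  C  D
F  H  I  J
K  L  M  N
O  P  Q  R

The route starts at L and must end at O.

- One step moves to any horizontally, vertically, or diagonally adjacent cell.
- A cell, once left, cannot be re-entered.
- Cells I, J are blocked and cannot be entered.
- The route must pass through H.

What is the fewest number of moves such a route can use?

3

Any route passes through H somewhere between L and O. Summing Chebyshev distances along the two legs (L → H → O) gives a lower bound of 1 + 2 = 3 moves.
A route of 3 moves achieves this: L → H → K → O.
Since 3 matches the lower bound, it is optimal.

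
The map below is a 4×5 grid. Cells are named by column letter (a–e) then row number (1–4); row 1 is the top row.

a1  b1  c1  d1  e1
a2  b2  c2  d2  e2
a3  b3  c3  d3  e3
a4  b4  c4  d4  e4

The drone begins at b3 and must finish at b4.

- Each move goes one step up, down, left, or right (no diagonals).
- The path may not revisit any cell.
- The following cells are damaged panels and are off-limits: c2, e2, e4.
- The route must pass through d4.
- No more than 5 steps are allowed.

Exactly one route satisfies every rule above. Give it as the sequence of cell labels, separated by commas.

The budget equals the shortest possible length, so every move has to be on a shortest route through the required cells.
Route from b3: right 2 to d3, down 1 to d4, left 2 to b4 — 5 moves in all.
Check: all required cells visited; 5 ≤ 5 moves.

b3, c3, d3, d4, c4, b4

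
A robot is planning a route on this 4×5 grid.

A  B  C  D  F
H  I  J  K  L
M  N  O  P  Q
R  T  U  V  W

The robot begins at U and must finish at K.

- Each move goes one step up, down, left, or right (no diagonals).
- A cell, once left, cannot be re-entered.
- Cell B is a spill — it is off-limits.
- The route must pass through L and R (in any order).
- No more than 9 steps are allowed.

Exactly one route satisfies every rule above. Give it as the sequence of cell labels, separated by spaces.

The budget equals the shortest possible length, so every move has to be on a shortest route through the required cells.
Route from U: left 2 to R, up 1 to M, right 4 to Q, up 1 to L, left 1 to K — 9 moves in all.
Check: all required cells visited; 9 ≤ 9 moves.

U T R M N O P Q L K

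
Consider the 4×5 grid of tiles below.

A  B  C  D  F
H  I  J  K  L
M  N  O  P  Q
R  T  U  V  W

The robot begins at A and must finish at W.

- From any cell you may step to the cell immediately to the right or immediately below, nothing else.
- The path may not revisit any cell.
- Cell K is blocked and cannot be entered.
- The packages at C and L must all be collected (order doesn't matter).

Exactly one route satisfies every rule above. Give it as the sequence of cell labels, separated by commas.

A, B, C, D, F, L, Q, W

Moves only go right or down, so the column and row indices never decrease.
Route from A: 4× right (reaching F), 3× down (reaching W) — 7 moves in all.
Check: all required cells visited.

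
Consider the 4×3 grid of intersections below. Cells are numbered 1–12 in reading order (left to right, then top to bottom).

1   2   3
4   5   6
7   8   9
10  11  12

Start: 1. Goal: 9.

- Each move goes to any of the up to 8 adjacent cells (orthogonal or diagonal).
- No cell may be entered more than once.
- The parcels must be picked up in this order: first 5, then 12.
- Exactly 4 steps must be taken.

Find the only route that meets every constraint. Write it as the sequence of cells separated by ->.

The waypoints must appear in the order 5, 12, with no cell reused.
Route from 1: down-right 1 to 5, down 1 to 8, down-right 1 to 12, up 1 to 9 — 4 moves in all.
Check: order respected (5 at step 1, 12 at step 3); 4 moves as required.

1 -> 5 -> 8 -> 12 -> 9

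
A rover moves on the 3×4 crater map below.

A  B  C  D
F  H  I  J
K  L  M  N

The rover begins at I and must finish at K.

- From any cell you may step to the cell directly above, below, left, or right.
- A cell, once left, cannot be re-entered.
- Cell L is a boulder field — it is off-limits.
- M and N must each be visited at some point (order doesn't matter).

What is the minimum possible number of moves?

9

Any route passes through M and N in some order between I and K. Summing Manhattan distances along each leg and taking the cheapest ordering (I → N → M → K) gives a lower bound of 2 + 1 + 2 = 5 moves.
That bound ignores the blocked cells. Measuring each leg by the fewest moves that actually steer around them (I→N: 2; N→M: 1; M→K: 4) raises the lower bound to 7.
The shortest route satisfying every rule uses 9 moves: I → M → N → J → D → C → B → H → F → K.
The bound of 7 isn't tight here; checking systematically, no route of length 7 through 8 satisfies every constraint, so 9 is the minimum.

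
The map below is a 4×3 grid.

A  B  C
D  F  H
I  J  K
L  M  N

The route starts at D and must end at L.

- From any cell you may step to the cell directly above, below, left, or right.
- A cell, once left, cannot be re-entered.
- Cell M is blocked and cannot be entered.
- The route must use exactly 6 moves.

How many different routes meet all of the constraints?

Need simple routes of exactly 6 moves from D to L (Manhattan distance 2, so 2 moves are spent on a detour and 2 undoing it).
Enumerating: D A B F J I L | D F H K J I L.
That gives 2 routes.

2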